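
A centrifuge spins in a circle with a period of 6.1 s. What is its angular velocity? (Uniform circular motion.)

ω = 2π/T = 2π/6.1 = 1.03 rad/s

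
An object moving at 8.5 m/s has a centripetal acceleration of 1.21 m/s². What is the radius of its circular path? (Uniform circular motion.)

r = v²/a_c = 8.5²/1.21 = 59.71 m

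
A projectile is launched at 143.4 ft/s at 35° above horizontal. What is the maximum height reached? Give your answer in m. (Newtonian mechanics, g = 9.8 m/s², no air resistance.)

v₀ = 143.4 ft/s × 0.3048 = 43.7083 m/s
H = v₀² × sin²(θ) / (2g) = 43.7083² × sin(35°)² / (2 × 9.8) = 1910.42 × 0.32899 / 19.6 = 32.07 m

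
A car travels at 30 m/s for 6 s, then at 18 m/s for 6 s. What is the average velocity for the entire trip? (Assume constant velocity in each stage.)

d₁ = v₁t₁ = 30 × 6 = 180 m
d₂ = v₂t₂ = 18 × 6 = 108 m
d_total = 288 m, t_total = 12 s
v_avg = d_total/t_total = 288/12 = 24.0 m/s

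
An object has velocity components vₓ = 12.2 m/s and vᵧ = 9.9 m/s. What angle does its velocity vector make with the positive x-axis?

θ = arctan(vᵧ/vₓ) = arctan(9.9/12.2) = 39.06°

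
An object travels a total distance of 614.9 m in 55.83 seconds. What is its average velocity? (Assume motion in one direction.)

v_avg = Δd / Δt = 614.9 / 55.83 = 11.01 m/s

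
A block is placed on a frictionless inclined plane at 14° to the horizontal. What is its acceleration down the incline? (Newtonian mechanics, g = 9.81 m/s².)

a = g sin(θ) = 9.81 × sin(14°) = 9.81 × 0.2419 = 2.37 m/s²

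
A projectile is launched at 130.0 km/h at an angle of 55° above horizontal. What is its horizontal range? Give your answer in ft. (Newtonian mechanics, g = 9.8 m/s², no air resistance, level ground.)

v₀ = 130.0 km/h × 0.2777777777777778 = 36.1111 m/s
R = v₀² × sin(2θ) / g = 36.1111² × sin(2 × 55°) / 9.8 = 1304.01 × 0.939693 / 9.8 = 125.038 m
R = 125.038 m / 0.3048 = 410.2 ft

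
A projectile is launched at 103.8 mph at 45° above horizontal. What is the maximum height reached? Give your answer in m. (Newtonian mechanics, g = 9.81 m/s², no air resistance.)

v₀ = 103.8 mph × 0.44704 = 46.4028 m/s
H = v₀² × sin²(θ) / (2g) = 46.4028² × sin(45°)² / (2 × 9.81) = 2153.22 × 0.5 / 19.62 = 54.87 m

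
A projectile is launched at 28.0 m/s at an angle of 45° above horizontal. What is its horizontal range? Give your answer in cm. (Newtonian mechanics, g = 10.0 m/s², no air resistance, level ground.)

R = v₀² × sin(2θ) / g = 28.0² × sin(2 × 45°) / 10.0 = 784.0 × 1.0 / 10.0 = 78.4 m
R = 78.4 m / 0.01 = 7840 cm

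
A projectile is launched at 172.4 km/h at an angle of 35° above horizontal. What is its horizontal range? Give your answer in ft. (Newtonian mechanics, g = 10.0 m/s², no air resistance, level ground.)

v₀ = 172.4 km/h × 0.2777777777777778 = 47.8889 m/s
R = v₀² × sin(2θ) / g = 47.8889² × sin(2 × 35°) / 10.0 = 2293.35 × 0.939693 / 10.0 = 215.504 m
R = 215.504 m / 0.3048 = 707.0 ft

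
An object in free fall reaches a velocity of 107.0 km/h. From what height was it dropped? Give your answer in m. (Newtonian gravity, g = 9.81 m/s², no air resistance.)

v = 107.0 km/h × 0.2777777777777778 = 29.7222 m/s
h = v² / (2g) = 29.7222² / (2 × 9.81) = 45.03 m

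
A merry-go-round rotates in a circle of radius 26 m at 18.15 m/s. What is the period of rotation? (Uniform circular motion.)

T = 2πr/v = 2π×26/18.15 = 9.0 s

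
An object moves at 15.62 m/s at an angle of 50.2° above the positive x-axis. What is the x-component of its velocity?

vₓ = v cos(θ) = 15.62 × cos(50.2°) = 10.0 m/s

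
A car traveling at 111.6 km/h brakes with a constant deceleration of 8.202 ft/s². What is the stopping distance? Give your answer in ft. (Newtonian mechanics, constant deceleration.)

v₀ = 111.6 km/h × 0.2777777777777778 = 31.0 m/s
a = 8.202 ft/s² × 0.3048 = 2.49997 m/s²
d = v₀² / (2a) = 31.0² / (2 × 2.49997) = 961.0 / 4.99994 = 192.202 m
d = 192.202 m / 0.3048 = 630.6 ft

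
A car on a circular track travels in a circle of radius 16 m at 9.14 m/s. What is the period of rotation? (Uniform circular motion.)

T = 2πr/v = 2π×16/9.14 = 11.0 s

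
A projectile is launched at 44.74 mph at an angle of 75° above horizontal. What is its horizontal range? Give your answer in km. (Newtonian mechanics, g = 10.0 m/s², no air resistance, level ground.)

v₀ = 44.74 mph × 0.44704 = 20.0006 m/s
R = v₀² × sin(2θ) / g = 20.0006² × sin(2 × 75°) / 10.0 = 400.024 × 0.5 / 10.0 = 20.0012 m
R = 20.0012 m / 1000.0 = 0.02 km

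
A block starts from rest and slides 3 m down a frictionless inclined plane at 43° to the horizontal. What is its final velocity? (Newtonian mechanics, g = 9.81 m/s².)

a = g sin(θ) = 9.81 × sin(43°) = 6.6904 m/s²
v = √(2ad) = √(2 × 6.6904 × 3) = 6.34 m/s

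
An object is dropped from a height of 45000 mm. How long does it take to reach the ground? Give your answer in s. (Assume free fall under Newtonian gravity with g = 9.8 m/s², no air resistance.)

h = 45000 mm × 0.001 = 45.0 m
t = √(2h/g) = √(2 × 45.0 / 9.8) = 3.03 s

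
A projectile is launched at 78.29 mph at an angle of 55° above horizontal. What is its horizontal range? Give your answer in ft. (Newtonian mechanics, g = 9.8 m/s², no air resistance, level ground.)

v₀ = 78.29 mph × 0.44704 = 34.9988 m/s
R = v₀² × sin(2θ) / g = 34.9988² × sin(2 × 55°) / 9.8 = 1224.92 × 0.939693 / 9.8 = 117.454 m
R = 117.454 m / 0.3048 = 385.3 ft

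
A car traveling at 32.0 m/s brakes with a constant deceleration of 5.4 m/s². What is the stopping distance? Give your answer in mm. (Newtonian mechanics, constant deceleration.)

d = v₀² / (2a) = 32.0² / (2 × 5.4) = 1024.0 / 10.8 = 94.8148 m
d = 94.8148 m / 0.001 = 94810 mm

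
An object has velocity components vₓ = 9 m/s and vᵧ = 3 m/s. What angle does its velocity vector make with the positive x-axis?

θ = arctan(vᵧ/vₓ) = arctan(3/9) = 18.43°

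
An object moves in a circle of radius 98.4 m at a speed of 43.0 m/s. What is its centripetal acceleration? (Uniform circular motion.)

a_c = v²/r = 43.0²/98.4 = 1849.0/98.4 = 18.79 m/s²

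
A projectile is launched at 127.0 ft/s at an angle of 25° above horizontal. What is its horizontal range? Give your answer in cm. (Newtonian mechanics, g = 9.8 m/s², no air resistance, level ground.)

v₀ = 127.0 ft/s × 0.3048 = 38.7096 m/s
R = v₀² × sin(2θ) / g = 38.7096² × sin(2 × 25°) / 9.8 = 1498.43 × 0.766044 / 9.8 = 117.129 m
R = 117.129 m / 0.01 = 11710 cm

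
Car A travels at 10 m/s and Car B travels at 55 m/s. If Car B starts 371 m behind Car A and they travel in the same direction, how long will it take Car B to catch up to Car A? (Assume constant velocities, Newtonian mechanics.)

Relative speed: v_rel = 55 - 10 = 45 m/s
Time to catch: t = d₀/v_rel = 371/45 = 8.24 s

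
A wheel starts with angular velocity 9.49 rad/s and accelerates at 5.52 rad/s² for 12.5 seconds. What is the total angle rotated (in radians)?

θ = ω₀t + ½αt² = 9.49×12.5 + ½×5.52×12.5² = 549.88 rad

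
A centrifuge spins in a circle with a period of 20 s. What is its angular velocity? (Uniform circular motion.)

ω = 2π/T = 2π/20 = 0.3142 rad/s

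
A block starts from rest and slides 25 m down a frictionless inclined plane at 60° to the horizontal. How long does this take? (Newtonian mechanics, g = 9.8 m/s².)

a = g sin(θ) = 9.8 × sin(60°) = 8.487 m/s²
t = √(2d/a) = √(2 × 25 / 8.487) = 2.43 s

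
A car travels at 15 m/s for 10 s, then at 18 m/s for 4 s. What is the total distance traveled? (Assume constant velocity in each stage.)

d₁ = v₁t₁ = 15 × 10 = 150 m
d₂ = v₂t₂ = 18 × 4 = 72 m
d_total = 150 + 72 = 222 m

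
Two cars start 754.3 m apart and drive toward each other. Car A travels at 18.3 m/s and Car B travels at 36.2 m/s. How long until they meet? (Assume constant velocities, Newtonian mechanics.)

Combined speed: v_combined = 18.3 + 36.2 = 54.5 m/s
Time to meet: t = d/v_combined = 754.3/54.5 = 13.84 s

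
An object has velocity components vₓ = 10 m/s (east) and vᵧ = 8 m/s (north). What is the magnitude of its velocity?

|v| = √(vₓ² + vᵧ²) = √(10² + 8²) = √(164) = 12.81 m/s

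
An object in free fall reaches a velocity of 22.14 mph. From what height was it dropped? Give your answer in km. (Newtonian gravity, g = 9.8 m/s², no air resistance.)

v = 22.14 mph × 0.44704 = 9.89747 m/s
h = v² / (2g) = 9.89747² / (2 × 9.8) = 4.99795 m
h = 4.99795 m / 1000.0 = 0.004998 km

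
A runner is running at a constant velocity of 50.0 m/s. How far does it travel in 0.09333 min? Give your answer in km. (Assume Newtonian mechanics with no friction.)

t = 0.09333 min × 60.0 = 5.5998 s
d = v × t = 50.0 × 5.5998 = 279.99 m
d = 279.99 m / 1000.0 = 0.28 km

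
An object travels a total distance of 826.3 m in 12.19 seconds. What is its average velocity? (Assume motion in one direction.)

v_avg = Δd / Δt = 826.3 / 12.19 = 67.79 m/s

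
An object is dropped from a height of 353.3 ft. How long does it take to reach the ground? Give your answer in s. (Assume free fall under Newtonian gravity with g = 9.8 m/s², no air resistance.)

h = 353.3 ft × 0.3048 = 107.686 m
t = √(2h/g) = √(2 × 107.686 / 9.8) = 4.688 s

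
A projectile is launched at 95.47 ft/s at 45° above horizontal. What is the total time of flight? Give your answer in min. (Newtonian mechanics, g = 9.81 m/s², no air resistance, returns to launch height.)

v₀ = 95.47 ft/s × 0.3048 = 29.0993 m/s
T = 2 × v₀ × sin(θ) / g = 2 × 29.0993 × sin(45°) / 9.81 = 2 × 29.0993 × 0.707107 / 9.81 = 4.19497 s
T = 4.19497 s / 60.0 = 0.06992 min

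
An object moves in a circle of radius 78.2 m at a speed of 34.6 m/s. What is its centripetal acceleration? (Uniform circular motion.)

a_c = v²/r = 34.6²/78.2 = 1197.16/78.2 = 15.31 m/s²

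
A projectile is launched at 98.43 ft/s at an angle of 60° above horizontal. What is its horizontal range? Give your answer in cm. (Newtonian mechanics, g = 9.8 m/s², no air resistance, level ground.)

v₀ = 98.43 ft/s × 0.3048 = 30.0015 m/s
R = v₀² × sin(2θ) / g = 30.0015² × sin(2 × 60°) / 9.8 = 900.09 × 0.866025 / 9.8 = 79.5409 m
R = 79.5409 m / 0.01 = 7954 cm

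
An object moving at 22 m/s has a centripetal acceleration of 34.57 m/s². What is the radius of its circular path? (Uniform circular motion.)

r = v²/a_c = 22²/34.57 = 14.0 m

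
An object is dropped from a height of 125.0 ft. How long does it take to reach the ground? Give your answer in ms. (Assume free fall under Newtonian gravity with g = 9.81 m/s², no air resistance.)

h = 125.0 ft × 0.3048 = 38.1 m
t = √(2h/g) = √(2 × 38.1 / 9.81) = 2.78704 s
t = 2.78704 s / 0.001 = 2787 ms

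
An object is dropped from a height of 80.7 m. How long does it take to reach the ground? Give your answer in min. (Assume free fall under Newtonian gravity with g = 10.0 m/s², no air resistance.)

t = √(2h/g) = √(2 × 80.7 / 10.0) = 4.01746 s
t = 4.01746 s / 60.0 = 0.06696 min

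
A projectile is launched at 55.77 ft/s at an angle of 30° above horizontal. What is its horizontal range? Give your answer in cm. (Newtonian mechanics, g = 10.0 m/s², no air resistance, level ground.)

v₀ = 55.77 ft/s × 0.3048 = 16.9987 m/s
R = v₀² × sin(2θ) / g = 16.9987² × sin(2 × 30°) / 10.0 = 288.956 × 0.866025 / 10.0 = 25.0243 m
R = 25.0243 m / 0.01 = 2502 cm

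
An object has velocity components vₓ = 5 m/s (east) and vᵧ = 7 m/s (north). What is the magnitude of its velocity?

|v| = √(vₓ² + vᵧ²) = √(5² + 7²) = √(74) = 8.6 m/s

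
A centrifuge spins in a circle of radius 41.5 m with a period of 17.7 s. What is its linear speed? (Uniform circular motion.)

v = 2πr/T = 2π×41.5/17.7 = 14.73 m/s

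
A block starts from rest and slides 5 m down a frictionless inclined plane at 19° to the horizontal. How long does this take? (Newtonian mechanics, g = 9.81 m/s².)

a = g sin(θ) = 9.81 × sin(19°) = 3.1938 m/s²
t = √(2d/a) = √(2 × 5 / 3.1938) = 1.77 s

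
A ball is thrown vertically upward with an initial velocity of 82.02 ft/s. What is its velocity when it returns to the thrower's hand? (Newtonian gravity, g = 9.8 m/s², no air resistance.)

By conservation of energy (no air resistance), the ball returns to the throw height with the same speed as launch, but directed downward.
|v_ground| = v₀ = 82.02 ft/s
v_ground = 82.02 ft/s (downward)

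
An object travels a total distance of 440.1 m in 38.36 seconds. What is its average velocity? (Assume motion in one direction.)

v_avg = Δd / Δt = 440.1 / 38.36 = 11.47 m/s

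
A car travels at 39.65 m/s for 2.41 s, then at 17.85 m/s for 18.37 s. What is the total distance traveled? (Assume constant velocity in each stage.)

d₁ = v₁t₁ = 39.65 × 2.41 = 95.5565 m
d₂ = v₂t₂ = 17.85 × 18.37 = 327.9045 m
d_total = 95.5565 + 327.9045 = 423.46 m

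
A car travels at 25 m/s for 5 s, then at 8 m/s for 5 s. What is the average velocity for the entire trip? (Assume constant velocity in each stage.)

d₁ = v₁t₁ = 25 × 5 = 125 m
d₂ = v₂t₂ = 8 × 5 = 40 m
d_total = 165 m, t_total = 10 s
v_avg = d_total/t_total = 165/10 = 16.5 m/s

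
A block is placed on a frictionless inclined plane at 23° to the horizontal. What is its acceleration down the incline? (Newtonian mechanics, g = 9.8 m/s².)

a = g sin(θ) = 9.8 × sin(23°) = 9.8 × 0.3907 = 3.83 m/s²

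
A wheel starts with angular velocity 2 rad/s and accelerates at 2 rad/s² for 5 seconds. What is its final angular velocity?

ω = ω₀ + αt = 2 + 2 × 5 = 12 rad/s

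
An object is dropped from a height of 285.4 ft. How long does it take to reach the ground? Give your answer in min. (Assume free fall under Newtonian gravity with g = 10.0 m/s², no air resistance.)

h = 285.4 ft × 0.3048 = 86.9899 m
t = √(2h/g) = √(2 × 86.9899 / 10.0) = 4.17109 s
t = 4.17109 s / 60.0 = 0.06952 min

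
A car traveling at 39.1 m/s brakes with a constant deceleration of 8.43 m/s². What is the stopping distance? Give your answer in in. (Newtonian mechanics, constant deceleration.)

d = v₀² / (2a) = 39.1² / (2 × 8.43) = 1528.81 / 16.86 = 90.6767 m
d = 90.6767 m / 0.0254 = 3570 in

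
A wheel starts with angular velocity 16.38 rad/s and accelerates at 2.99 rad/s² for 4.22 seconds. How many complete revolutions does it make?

θ = ω₀t + ½αt² = 16.38×4.22 + ½×2.99×4.22² = 95.747158 rad
Total revolutions = θ/(2π) = 95.747158/(2π) = 15.24
Complete revolutions = ⌊15.24⌋ = 15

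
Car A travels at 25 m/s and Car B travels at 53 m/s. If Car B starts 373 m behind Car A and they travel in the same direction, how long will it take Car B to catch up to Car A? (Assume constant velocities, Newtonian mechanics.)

Relative speed: v_rel = 53 - 25 = 28 m/s
Time to catch: t = d₀/v_rel = 373/28 = 13.32 s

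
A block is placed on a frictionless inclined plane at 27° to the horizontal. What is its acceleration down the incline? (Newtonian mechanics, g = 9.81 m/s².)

a = g sin(θ) = 9.81 × sin(27°) = 9.81 × 0.454 = 4.45 m/s²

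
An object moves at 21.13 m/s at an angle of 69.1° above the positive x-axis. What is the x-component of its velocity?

vₓ = v cos(θ) = 21.13 × cos(69.1°) = 7.54 m/s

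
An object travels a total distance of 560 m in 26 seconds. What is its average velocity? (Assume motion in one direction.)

v_avg = Δd / Δt = 560 / 26 = 21.54 m/s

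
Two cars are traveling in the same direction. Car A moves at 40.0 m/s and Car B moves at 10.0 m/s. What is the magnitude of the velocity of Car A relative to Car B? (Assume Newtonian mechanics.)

v_rel = |v_A - v_B| = |40.0 - 10.0| = 30.0 m/s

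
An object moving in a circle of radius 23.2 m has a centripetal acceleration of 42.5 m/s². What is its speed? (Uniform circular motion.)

v = √(a_c × r) = √(42.5 × 23.2) = 31.4 m/s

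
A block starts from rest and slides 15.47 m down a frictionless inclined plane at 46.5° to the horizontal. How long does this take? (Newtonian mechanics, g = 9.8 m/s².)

a = g sin(θ) = 9.8 × sin(46.5°) = 7.1087 m/s²
t = √(2d/a) = √(2 × 15.47 / 7.1087) = 2.09 s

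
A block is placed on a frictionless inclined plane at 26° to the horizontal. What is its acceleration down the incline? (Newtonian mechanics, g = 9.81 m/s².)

a = g sin(θ) = 9.81 × sin(26°) = 9.81 × 0.4384 = 4.3 m/s²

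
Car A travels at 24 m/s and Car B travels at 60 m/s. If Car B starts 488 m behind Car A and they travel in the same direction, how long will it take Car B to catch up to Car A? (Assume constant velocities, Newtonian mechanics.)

Relative speed: v_rel = 60 - 24 = 36 m/s
Time to catch: t = d₀/v_rel = 488/36 = 13.56 s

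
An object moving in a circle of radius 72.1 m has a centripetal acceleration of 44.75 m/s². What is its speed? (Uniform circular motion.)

v = √(a_c × r) = √(44.75 × 72.1) = 56.8 m/s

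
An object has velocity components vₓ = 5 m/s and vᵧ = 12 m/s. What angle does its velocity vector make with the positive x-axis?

θ = arctan(vᵧ/vₓ) = arctan(12/5) = 67.38°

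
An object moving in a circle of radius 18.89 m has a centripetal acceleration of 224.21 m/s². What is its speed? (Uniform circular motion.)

v = √(a_c × r) = √(224.21 × 18.89) = 65.08 m/s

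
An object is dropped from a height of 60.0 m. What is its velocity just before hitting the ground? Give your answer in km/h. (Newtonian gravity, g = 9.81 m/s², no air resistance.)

v = √(2gh) = √(2 × 9.81 × 60.0) = 34.3103 m/s
v = 34.3103 m/s / 0.2777777777777778 = 123.5 km/h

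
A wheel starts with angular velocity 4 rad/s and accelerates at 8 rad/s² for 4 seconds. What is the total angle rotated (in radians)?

θ = ω₀t + ½αt² = 4×4 + ½×8×4² = 80.0 rad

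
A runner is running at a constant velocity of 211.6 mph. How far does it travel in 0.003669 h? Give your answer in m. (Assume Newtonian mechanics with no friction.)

v = 211.6 mph × 0.44704 = 94.5937 m/s
t = 0.003669 h × 3600.0 = 13.2084 s
d = v × t = 94.5937 × 13.2084 = 1249 m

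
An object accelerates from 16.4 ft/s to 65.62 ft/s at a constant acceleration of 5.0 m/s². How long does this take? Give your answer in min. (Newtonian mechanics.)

v₀ = 16.4 ft/s × 0.3048 = 4.99872 m/s
v = 65.62 ft/s × 0.3048 = 20.001 m/s
t = (v - v₀) / a = (20.001 - 4.99872) / 5.0 = 3.00046 s
t = 3.00046 s / 60.0 = 0.05001 min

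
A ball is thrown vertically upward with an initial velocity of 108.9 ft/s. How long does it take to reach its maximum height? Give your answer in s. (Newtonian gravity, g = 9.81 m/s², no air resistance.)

v₀ = 108.9 ft/s × 0.3048 = 33.1927 m/s
t_up = v₀ / g = 33.1927 / 9.81 = 3.384 s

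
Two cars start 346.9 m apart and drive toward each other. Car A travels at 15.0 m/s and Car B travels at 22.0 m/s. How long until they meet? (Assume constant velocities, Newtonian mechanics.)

Combined speed: v_combined = 15.0 + 22.0 = 37.0 m/s
Time to meet: t = d/v_combined = 346.9/37.0 = 9.38 s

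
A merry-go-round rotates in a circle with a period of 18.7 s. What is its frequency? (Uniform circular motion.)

f = 1/T = 1/18.7 = 0.0535 Hz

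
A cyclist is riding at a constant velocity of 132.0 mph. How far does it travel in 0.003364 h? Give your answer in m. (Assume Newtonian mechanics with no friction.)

v = 132.0 mph × 0.44704 = 59.0093 m/s
t = 0.003364 h × 3600.0 = 12.1104 s
d = v × t = 59.0093 × 12.1104 = 714.6 m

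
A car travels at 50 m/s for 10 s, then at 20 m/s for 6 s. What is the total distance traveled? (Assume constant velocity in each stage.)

d₁ = v₁t₁ = 50 × 10 = 500 m
d₂ = v₂t₂ = 20 × 6 = 120 m
d_total = 500 + 120 = 620 m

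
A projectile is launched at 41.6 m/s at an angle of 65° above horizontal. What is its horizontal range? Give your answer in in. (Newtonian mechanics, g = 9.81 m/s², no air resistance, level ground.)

R = v₀² × sin(2θ) / g = 41.6² × sin(2 × 65°) / 9.81 = 1730.56 × 0.766044 / 9.81 = 135.136 m
R = 135.136 m / 0.0254 = 5320 in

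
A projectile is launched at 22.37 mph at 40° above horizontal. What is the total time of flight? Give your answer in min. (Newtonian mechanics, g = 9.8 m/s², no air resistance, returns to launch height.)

v₀ = 22.37 mph × 0.44704 = 10.0003 m/s
T = 2 × v₀ × sin(θ) / g = 2 × 10.0003 × sin(40°) / 9.8 = 2 × 10.0003 × 0.642788 / 9.8 = 1.31185 s
T = 1.31185 s / 60.0 = 0.02186 min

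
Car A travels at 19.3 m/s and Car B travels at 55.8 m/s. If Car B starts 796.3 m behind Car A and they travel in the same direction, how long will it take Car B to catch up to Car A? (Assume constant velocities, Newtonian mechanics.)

Relative speed: v_rel = 55.8 - 19.3 = 36.5 m/s
Time to catch: t = d₀/v_rel = 796.3/36.5 = 21.82 s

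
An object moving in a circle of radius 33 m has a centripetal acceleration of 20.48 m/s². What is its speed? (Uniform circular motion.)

v = √(a_c × r) = √(20.48 × 33) = 26.0 m/s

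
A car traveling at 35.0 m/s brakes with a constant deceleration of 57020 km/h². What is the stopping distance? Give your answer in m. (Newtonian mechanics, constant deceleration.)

a = 57020 km/h² × 7.716049382716049e-05 = 4.39969 m/s²
d = v₀² / (2a) = 35.0² / (2 × 4.39969) = 1225.0 / 8.79938 = 139.2 m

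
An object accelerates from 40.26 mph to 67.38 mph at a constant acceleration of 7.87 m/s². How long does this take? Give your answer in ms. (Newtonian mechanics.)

v₀ = 40.26 mph × 0.44704 = 17.99783 m/s
v = 67.38 mph × 0.44704 = 30.12156 m/s
t = (v - v₀) / a = (30.12156 - 17.99783) / 7.87 = 1.540499 s
t = 1.540499 s / 0.001 = 1540 ms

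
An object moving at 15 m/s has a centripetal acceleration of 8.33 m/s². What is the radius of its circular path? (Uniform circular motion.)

r = v²/a_c = 15²/8.33 = 27.01 m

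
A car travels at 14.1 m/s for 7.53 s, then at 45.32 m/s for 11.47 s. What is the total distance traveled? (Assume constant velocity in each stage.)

d₁ = v₁t₁ = 14.1 × 7.53 = 106.173 m
d₂ = v₂t₂ = 45.32 × 11.47 = 519.8204 m
d_total = 106.173 + 519.8204 = 625.99 m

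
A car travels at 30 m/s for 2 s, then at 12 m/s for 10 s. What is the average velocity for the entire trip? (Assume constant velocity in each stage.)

d₁ = v₁t₁ = 30 × 2 = 60 m
d₂ = v₂t₂ = 12 × 10 = 120 m
d_total = 180 m, t_total = 12 s
v_avg = d_total/t_total = 180/12 = 15.0 m/s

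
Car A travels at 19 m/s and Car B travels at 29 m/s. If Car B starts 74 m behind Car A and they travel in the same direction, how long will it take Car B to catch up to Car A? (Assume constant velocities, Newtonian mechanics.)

Relative speed: v_rel = 29 - 19 = 10 m/s
Time to catch: t = d₀/v_rel = 74/10 = 7.4 s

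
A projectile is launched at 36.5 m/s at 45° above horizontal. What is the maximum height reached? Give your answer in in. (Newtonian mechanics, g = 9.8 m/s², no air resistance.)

H = v₀² × sin²(θ) / (2g) = 36.5² × sin(45°)² / (2 × 9.8) = 1332.25 × 0.5 / 19.6 = 33.986 m
H = 33.986 m / 0.0254 = 1338 in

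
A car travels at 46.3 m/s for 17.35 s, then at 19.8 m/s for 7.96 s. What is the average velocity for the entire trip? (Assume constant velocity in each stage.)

d₁ = v₁t₁ = 46.3 × 17.35 = 803.305 m
d₂ = v₂t₂ = 19.8 × 7.96 = 157.608 m
d_total = 960.913 m, t_total = 25.31 s
v_avg = d_total/t_total = 960.913/25.31 = 37.97 m/s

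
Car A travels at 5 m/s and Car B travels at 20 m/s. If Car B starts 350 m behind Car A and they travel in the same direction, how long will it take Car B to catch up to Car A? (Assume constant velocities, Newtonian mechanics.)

Relative speed: v_rel = 20 - 5 = 15 m/s
Time to catch: t = d₀/v_rel = 350/15 = 23.33 s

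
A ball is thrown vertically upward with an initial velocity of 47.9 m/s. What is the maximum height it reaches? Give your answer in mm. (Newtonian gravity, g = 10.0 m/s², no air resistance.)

h_max = v₀² / (2g) = 47.9² / (2 × 10.0) = 2294.41 / 20.0 = 114.72 m
h_max = 114.72 m / 0.001 = 114700 mm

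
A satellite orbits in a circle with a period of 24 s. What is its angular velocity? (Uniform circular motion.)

ω = 2π/T = 2π/24 = 0.2618 rad/s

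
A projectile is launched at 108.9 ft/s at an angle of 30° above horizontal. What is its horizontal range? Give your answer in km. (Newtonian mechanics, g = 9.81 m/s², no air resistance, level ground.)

v₀ = 108.9 ft/s × 0.3048 = 33.1927 m/s
R = v₀² × sin(2θ) / g = 33.1927² × sin(2 × 30°) / 9.81 = 1101.76 × 0.866025 / 9.81 = 97.2632 m
R = 97.2632 m / 1000.0 = 0.09726 km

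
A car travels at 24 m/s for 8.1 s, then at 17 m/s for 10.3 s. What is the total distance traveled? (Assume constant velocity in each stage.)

d₁ = v₁t₁ = 24 × 8.1 = 194.4 m
d₂ = v₂t₂ = 17 × 10.3 = 175.1 m
d_total = 194.4 + 175.1 = 369.5 m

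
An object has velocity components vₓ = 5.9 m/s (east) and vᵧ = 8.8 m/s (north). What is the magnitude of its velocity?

|v| = √(vₓ² + vᵧ²) = √(5.9² + 8.8²) = √(112.25) = 10.59 m/s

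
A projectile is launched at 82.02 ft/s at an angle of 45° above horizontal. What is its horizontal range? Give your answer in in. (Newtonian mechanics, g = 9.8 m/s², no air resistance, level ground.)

v₀ = 82.02 ft/s × 0.3048 = 24.9997 m/s
R = v₀² × sin(2θ) / g = 24.9997² × sin(2 × 45°) / 9.8 = 624.985 × 1.0 / 9.8 = 63.774 m
R = 63.774 m / 0.0254 = 2511 in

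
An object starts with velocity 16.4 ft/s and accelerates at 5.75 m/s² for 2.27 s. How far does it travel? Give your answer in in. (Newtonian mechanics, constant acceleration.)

v₀ = 16.4 ft/s × 0.3048 = 4.99872 m/s
d = v₀ × t + ½ × a × t² = 4.99872 × 2.27 + 0.5 × 5.75 × 2.27² = 26.1617 m
d = 26.1617 m / 0.0254 = 1030 in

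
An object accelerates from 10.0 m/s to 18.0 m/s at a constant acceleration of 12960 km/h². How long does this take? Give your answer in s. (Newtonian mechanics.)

a = 12960 km/h² × 7.716049382716049e-05 = 1.0 m/s²
t = (v - v₀) / a = (18.0 - 10.0) / 1.0 = 8.0 s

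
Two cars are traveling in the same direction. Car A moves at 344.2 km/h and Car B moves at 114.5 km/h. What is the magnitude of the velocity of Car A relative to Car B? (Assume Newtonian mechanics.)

v_rel = |v_A - v_B| = |344.2 - 114.5| = 229.7 km/h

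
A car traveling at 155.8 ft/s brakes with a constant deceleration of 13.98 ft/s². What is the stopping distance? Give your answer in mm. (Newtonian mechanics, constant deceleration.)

v₀ = 155.8 ft/s × 0.3048 = 47.4878 m/s
a = 13.98 ft/s² × 0.3048 = 4.2611 m/s²
d = v₀² / (2a) = 47.4878² / (2 × 4.2611) = 2255.09 / 8.5222 = 264.614 m
d = 264.614 m / 0.001 = 264600 mm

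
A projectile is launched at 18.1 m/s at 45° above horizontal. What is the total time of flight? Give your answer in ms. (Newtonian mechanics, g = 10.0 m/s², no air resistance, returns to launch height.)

T = 2 × v₀ × sin(θ) / g = 2 × 18.1 × sin(45°) / 10.0 = 2 × 18.1 × 0.707107 / 10.0 = 2.55973 s
T = 2.55973 s / 0.001 = 2560 ms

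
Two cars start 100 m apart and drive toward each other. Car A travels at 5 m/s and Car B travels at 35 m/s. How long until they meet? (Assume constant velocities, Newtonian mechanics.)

Combined speed: v_combined = 5 + 35 = 40 m/s
Time to meet: t = d/v_combined = 100/40 = 2.5 s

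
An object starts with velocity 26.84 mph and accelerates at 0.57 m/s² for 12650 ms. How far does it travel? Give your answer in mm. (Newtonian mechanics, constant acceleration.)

v₀ = 26.84 mph × 0.44704 = 11.9986 m/s
t = 12650 ms × 0.001 = 12.65 s
d = v₀ × t + ½ × a × t² = 11.9986 × 12.65 + 0.5 × 0.57 × 12.65² = 197.389 m
d = 197.389 m / 0.001 = 197400 mm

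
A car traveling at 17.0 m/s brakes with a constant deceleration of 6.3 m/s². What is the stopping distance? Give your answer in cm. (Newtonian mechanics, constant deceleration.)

d = v₀² / (2a) = 17.0² / (2 × 6.3) = 289.0 / 12.6 = 22.9365 m
d = 22.9365 m / 0.01 = 2294 cm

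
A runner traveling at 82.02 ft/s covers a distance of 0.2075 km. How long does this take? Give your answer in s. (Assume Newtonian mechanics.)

d = 0.2075 km × 1000.0 = 207.5 m
v = 82.02 ft/s × 0.3048 = 24.9997 m/s
t = d / v = 207.5 / 24.9997 = 8.3 s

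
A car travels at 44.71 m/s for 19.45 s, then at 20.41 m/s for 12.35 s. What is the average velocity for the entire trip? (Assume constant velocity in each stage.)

d₁ = v₁t₁ = 44.71 × 19.45 = 869.6095 m
d₂ = v₂t₂ = 20.41 × 12.35 = 252.0635 m
d_total = 1121.673 m, t_total = 31.8 s
v_avg = d_total/t_total = 1121.673/31.8 = 35.27 m/s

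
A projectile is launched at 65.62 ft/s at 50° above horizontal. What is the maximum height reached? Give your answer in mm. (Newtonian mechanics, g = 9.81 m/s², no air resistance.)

v₀ = 65.62 ft/s × 0.3048 = 20.001 m/s
H = v₀² × sin²(θ) / (2g) = 20.001² × sin(50°)² / (2 × 9.81) = 400.04 × 0.586824 / 19.62 = 11.965 m
H = 11.965 m / 0.001 = 11960 mm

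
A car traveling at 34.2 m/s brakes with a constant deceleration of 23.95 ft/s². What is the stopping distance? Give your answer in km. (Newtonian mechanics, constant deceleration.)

a = 23.95 ft/s² × 0.3048 = 7.29996 m/s²
d = v₀² / (2a) = 34.2² / (2 × 7.29996) = 1169.64 / 14.5999 = 80.1129 m
d = 80.1129 m / 1000.0 = 0.08011 km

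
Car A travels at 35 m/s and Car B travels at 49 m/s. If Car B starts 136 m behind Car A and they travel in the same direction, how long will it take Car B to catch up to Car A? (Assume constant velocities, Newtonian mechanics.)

Relative speed: v_rel = 49 - 35 = 14 m/s
Time to catch: t = d₀/v_rel = 136/14 = 9.71 s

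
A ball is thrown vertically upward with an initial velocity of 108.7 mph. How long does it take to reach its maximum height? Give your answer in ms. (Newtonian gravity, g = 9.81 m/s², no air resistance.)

v₀ = 108.7 mph × 0.44704 = 48.5932 m/s
t_up = v₀ / g = 48.5932 / 9.81 = 4.95344 s
t_up = 4.95344 s / 0.001 = 4953 ms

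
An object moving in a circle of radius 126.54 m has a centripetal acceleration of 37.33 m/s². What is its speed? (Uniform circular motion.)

v = √(a_c × r) = √(37.33 × 126.54) = 68.73 m/s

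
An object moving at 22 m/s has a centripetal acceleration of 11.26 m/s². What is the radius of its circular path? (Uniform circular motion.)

r = v²/a_c = 22²/11.26 = 42.98 m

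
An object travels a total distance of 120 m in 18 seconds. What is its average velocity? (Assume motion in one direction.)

v_avg = Δd / Δt = 120 / 18 = 6.67 m/s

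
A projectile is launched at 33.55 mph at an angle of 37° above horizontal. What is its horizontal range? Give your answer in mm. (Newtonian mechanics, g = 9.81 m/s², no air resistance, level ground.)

v₀ = 33.55 mph × 0.44704 = 14.9982 m/s
R = v₀² × sin(2θ) / g = 14.9982² × sin(2 × 37°) / 9.81 = 224.946 × 0.961262 / 9.81 = 22.042 m
R = 22.042 m / 0.001 = 22040 mm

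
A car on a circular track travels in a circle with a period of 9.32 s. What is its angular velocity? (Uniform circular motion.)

ω = 2π/T = 2π/9.32 = 0.6742 rad/s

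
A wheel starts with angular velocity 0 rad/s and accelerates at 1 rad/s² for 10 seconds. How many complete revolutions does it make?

θ = ω₀t + ½αt² = 0×10 + ½×1×10² = 50.0 rad
Total revolutions = θ/(2π) = 50.0/(2π) = 7.96
Complete revolutions = ⌊7.96⌋ = 7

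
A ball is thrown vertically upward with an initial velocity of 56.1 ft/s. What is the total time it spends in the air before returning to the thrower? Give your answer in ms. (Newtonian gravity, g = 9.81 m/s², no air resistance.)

v₀ = 56.1 ft/s × 0.3048 = 17.0993 m/s
t_total = 2 × v₀ / g = 2 × 17.0993 / 9.81 = 3.4861 s
t_total = 3.4861 s / 0.001 = 3486 ms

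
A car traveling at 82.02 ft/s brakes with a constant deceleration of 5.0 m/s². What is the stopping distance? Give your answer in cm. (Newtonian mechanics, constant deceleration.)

v₀ = 82.02 ft/s × 0.3048 = 24.9997 m/s
d = v₀² / (2a) = 24.9997² / (2 × 5.0) = 624.985 / 10.0 = 62.4985 m
d = 62.4985 m / 0.01 = 6250 cm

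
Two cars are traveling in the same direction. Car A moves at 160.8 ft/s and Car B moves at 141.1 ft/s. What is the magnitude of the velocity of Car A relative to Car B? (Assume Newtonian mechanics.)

v_rel = |v_A - v_B| = |160.8 - 141.1| = 19.7 ft/s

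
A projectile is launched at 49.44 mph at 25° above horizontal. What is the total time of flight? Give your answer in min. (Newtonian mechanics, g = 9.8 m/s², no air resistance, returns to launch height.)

v₀ = 49.44 mph × 0.44704 = 22.1017 m/s
T = 2 × v₀ × sin(θ) / g = 2 × 22.1017 × sin(25°) / 9.8 = 2 × 22.1017 × 0.422618 / 9.8 = 1.90624 s
T = 1.90624 s / 60.0 = 0.03177 min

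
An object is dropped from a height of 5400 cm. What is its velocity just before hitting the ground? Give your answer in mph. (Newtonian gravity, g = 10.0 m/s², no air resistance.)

h = 5400 cm × 0.01 = 54.0 m
v = √(2gh) = √(2 × 10.0 × 54.0) = 32.8634 m/s
v = 32.8634 m/s / 0.44704 = 73.51 mph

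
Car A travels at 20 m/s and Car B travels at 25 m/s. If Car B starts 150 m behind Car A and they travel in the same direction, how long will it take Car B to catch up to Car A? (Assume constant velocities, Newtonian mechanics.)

Relative speed: v_rel = 25 - 20 = 5 m/s
Time to catch: t = d₀/v_rel = 150/5 = 30.0 s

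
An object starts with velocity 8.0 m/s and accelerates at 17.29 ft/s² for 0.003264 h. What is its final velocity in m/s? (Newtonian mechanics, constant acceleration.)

a = 17.29 ft/s² × 0.3048 = 5.26999 m/s²
t = 0.003264 h × 3600.0 = 11.7504 s
v = v₀ + a × t = 8.0 + 5.26999 × 11.7504 = 69.92 m/s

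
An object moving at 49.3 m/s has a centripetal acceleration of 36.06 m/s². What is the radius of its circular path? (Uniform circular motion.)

r = v²/a_c = 49.3²/36.06 = 67.4 m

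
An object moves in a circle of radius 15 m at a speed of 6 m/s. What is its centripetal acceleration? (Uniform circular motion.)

a_c = v²/r = 6²/15 = 36/15 = 2.4 m/s²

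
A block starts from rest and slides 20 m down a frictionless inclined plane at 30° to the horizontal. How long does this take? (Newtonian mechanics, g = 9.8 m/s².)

a = g sin(θ) = 9.8 × sin(30°) = 4.9 m/s²
t = √(2d/a) = √(2 × 20 / 4.9) = 2.86 s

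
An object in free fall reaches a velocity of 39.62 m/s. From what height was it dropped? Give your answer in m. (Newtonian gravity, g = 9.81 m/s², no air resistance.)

h = v² / (2g) = 39.62² / (2 × 9.81) = 80.01 m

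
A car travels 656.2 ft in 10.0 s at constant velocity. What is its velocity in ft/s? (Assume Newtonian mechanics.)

d = 656.2 ft × 0.3048 = 200.01 m
v = d / t = 200.01 / 10.0 = 20.001 m/s
v = 20.001 m/s / 0.3048 = 65.62 ft/s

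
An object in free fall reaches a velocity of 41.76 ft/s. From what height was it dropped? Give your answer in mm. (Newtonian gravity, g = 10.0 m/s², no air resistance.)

v = 41.76 ft/s × 0.3048 = 12.7284 m/s
h = v² / (2g) = 12.7284² / (2 × 10.0) = 8.10061 m
h = 8.10061 m / 0.001 = 8101 mm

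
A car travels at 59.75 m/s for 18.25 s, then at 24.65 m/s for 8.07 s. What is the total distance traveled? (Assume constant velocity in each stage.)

d₁ = v₁t₁ = 59.75 × 18.25 = 1090.4375 m
d₂ = v₂t₂ = 24.65 × 8.07 = 198.9255 m
d_total = 1090.4375 + 198.9255 = 1289.36 m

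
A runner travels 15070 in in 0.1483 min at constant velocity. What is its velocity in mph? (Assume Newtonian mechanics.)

d = 15070 in × 0.0254 = 382.778 m
t = 0.1483 min × 60.0 = 8.898 s
v = d / t = 382.778 / 8.898 = 43.0184 m/s
v = 43.0184 m/s / 0.44704 = 96.23 mph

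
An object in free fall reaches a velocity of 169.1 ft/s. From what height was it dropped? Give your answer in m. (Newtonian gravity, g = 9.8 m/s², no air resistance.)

v = 169.1 ft/s × 0.3048 = 51.5417 m/s
h = v² / (2g) = 51.5417² / (2 × 9.8) = 135.5 m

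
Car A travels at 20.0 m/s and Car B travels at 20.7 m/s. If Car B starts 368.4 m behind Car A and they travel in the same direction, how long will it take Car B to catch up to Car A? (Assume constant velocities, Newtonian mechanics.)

Relative speed: v_rel = 20.7 - 20.0 = 0.7 m/s
Time to catch: t = d₀/v_rel = 368.4/0.7 = 526.29 s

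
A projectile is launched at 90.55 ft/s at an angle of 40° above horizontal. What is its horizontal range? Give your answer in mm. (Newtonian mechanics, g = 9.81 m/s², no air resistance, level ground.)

v₀ = 90.55 ft/s × 0.3048 = 27.5996 m/s
R = v₀² × sin(2θ) / g = 27.5996² × sin(2 × 40°) / 9.81 = 761.738 × 0.984808 / 9.81 = 76.4695 m
R = 76.4695 m / 0.001 = 76470 mm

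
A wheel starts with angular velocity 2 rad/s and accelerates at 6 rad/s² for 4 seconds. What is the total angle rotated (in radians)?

θ = ω₀t + ½αt² = 2×4 + ½×6×4² = 56.0 rad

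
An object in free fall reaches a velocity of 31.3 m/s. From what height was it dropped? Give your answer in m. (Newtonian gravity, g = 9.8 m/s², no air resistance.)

h = v² / (2g) = 31.3² / (2 × 9.8) = 49.98 m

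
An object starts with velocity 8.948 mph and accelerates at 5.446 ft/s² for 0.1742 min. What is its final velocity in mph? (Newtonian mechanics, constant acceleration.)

v₀ = 8.948 mph × 0.44704 = 4.00011 m/s
a = 5.446 ft/s² × 0.3048 = 1.65994 m/s²
t = 0.1742 min × 60.0 = 10.452 s
v = v₀ + a × t = 4.00011 + 1.65994 × 10.452 = 21.3498 m/s
v = 21.3498 m/s / 0.44704 = 47.76 mph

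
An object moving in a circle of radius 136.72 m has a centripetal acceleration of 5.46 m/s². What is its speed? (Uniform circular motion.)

v = √(a_c × r) = √(5.46 × 136.72) = 27.32 m/s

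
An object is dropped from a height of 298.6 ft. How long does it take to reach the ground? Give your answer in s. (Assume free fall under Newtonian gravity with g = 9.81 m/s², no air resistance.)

h = 298.6 ft × 0.3048 = 91.0133 m
t = √(2h/g) = √(2 × 91.0133 / 9.81) = 4.308 s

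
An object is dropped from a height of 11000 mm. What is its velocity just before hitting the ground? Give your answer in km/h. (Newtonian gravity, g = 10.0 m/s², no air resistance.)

h = 11000 mm × 0.001 = 11.0 m
v = √(2gh) = √(2 × 10.0 × 11.0) = 14.8324 m/s
v = 14.8324 m/s / 0.2777777777777778 = 53.4 km/h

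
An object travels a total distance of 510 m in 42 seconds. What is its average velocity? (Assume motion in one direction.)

v_avg = Δd / Δt = 510 / 42 = 12.14 m/s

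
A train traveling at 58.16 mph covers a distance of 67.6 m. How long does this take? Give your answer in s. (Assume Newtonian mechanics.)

v = 58.16 mph × 0.44704 = 25.9998 m/s
t = d / v = 67.6 / 25.9998 = 2.6 s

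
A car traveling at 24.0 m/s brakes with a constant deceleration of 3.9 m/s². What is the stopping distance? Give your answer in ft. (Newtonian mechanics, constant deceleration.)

d = v₀² / (2a) = 24.0² / (2 × 3.9) = 576.0 / 7.8 = 73.8462 m
d = 73.8462 m / 0.3048 = 242.3 ft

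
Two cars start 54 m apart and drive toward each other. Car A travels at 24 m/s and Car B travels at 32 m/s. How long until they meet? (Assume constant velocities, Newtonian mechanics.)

Combined speed: v_combined = 24 + 32 = 56 m/s
Time to meet: t = d/v_combined = 54/56 = 0.96 s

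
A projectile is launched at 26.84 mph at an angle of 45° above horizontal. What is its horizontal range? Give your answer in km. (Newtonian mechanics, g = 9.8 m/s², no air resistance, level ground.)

v₀ = 26.84 mph × 0.44704 = 11.9986 m/s
R = v₀² × sin(2θ) / g = 11.9986² × sin(2 × 45°) / 9.8 = 143.966 × 1.0 / 9.8 = 14.6904 m
R = 14.6904 m / 1000.0 = 0.01469 km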